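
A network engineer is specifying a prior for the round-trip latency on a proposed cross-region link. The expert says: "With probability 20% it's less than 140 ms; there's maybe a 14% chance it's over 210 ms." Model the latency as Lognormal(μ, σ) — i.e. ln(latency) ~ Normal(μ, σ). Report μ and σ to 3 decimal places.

μ ≈ 5.119, σ ≈ 0.211

If T ~ Lognormal(μ,σ) then ln T ~ Normal(μ,σ), so the p-quantile of ln T is μ + z_p·σ.
ln(140) = 4.942 and ln(210) = 5.347; z_{0.2} = -0.8416, z_{0.86} = 1.08.
σ = (5.347 − 4.942)/(1.08 − (-0.8416)) = 0.211.
μ = 4.942 − (-0.8416)·0.211 = 5.119.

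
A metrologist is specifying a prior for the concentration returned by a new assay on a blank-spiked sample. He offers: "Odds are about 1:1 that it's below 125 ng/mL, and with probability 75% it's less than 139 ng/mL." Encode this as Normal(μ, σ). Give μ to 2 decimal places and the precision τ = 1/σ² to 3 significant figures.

μ = 125.00, τ = 0.00232

For Normal(μ,σ), the p-quantile is μ + z_p·σ. Here z_{0.5} = 0, z_{0.75} = 0.6745.
So 125 = μ + 0σ and 139 = μ + 0.6745σ.
Subtracting: σ = (139 − 125)/(0.6745 − (0)) = 20.76.
Then μ = 125 − (0)·20.76 = 125.00.
Precision τ = 1/σ² = 1/20.76² = 0.00232.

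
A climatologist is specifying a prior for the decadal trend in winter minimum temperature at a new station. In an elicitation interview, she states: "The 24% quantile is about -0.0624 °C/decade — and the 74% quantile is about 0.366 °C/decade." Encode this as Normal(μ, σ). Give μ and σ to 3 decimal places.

μ = 0.162, σ = 0.317

For Normal(μ,σ), the p-quantile is μ + z_p·σ. Here z_{0.24} = -0.7063, z_{0.74} = 0.6433.
So -0.0624 = μ − 0.7063σ and 0.366 = μ + 0.6433σ.
Subtracting: σ = (0.366 − -0.0624)/(0.6433 − (-0.7063)) = 0.317.
Then μ = -0.0624 − (-0.7063)·0.317 = 0.162.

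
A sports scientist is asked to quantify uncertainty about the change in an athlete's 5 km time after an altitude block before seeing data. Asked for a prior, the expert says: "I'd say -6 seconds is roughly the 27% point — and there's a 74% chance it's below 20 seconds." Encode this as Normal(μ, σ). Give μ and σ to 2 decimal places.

The p-quantile of Normal(μ,σ) is μ + z_p·σ, with z_{0.27} = -0.6128 and z_{0.74} = 0.6433.
Eliminate σ: μ = (z₂·x₁ − z₁·x₂)/(z₂ − z₁) = (0.6433·-6 − (-0.6128)·20)/1.256 = 6.68.
Then σ = (x₂ − x₁)/(z₂ − z₁) = (20 − -6)/1.256 = 20.70.

μ = 6.68, σ = 20.70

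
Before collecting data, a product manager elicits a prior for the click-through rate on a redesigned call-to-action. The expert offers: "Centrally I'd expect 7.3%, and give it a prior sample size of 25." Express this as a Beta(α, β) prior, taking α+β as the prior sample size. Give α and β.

Under the effective-sample-size interpretation, Beta(α, β) has prior mean α/(α+β) and prior sample size α+β.
So α+β = 25 and α/(α+β) = 0.073, giving α = 0.073·25 = 1.825 and β = 25 − 1.825 = 23.175.

α = 1.825, β = 23.175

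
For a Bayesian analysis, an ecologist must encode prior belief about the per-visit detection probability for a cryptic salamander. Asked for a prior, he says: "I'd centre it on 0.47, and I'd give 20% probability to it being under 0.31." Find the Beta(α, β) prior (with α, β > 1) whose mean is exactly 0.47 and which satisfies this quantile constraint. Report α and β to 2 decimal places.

α ≈ 3.32, β ≈ 3.74

With mean 0.47 fixed, write α = 0.47s, β = 0.53s where s = α+β.
Need P(θ < 0.31) = 0.2 under Beta(0.47s, 0.53s). Normal approximation: (q−m)/√(m(1−m)/s) ≈ z_{0.2} = -0.842, so s ≈ 0.47·0.53·(-0.842)²/(0.31−0.47)² = 6.9.
At s = 6.9: P(θ<0.31) ≈ 0.203. Adjusting to match 0.2 gives s ≈ 7.06.
So α = 0.47·7.06 ≈ 3.32, β = 0.53·7.06 ≈ 3.74.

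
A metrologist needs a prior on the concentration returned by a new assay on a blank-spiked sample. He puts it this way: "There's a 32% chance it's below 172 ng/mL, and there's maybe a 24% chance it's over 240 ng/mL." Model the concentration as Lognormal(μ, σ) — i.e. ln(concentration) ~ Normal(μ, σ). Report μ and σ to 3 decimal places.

μ ≈ 5.280, σ ≈ 0.284

If T ~ Lognormal(μ,σ) then ln T ~ Normal(μ,σ), so the p-quantile of ln T is μ + z_p·σ.
ln(172) = 5.147 and ln(240) = 5.481; z_{0.32} = -0.4677, z_{0.76} = 0.7063.
σ = (5.481 − 5.147)/(0.7063 − (-0.4677)) = 0.284.
μ = 5.147 − (-0.4677)·0.284 = 5.280.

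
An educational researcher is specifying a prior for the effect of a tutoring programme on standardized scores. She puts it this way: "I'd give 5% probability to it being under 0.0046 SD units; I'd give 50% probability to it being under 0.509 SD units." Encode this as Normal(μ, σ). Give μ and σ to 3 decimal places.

μ = 0.509, σ = 0.307

The p-quantile of Normal(μ,σ) is μ + z_p·σ, with z_{0.05} = -1.645 and z_{0.5} = 0.
Eliminate σ: μ = (z₂·x₁ − z₁·x₂)/(z₂ − z₁) = (0·0.0046 − (-1.645)·0.509)/1.645 = 0.509.
Then σ = (x₂ − x₁)/(z₂ − z₁) = (0.509 − 0.0046)/1.645 = 0.307.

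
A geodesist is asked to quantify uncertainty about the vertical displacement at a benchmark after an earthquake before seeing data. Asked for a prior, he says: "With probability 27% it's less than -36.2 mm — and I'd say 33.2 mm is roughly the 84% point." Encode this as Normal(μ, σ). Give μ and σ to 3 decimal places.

μ = -9.739, σ = 43.179

The p-quantile of Normal(μ,σ) is μ + z_p·σ, with z_{0.27} = -0.6128 and z_{0.84} = 0.9945.
Eliminate σ: μ = (z₂·x₁ − z₁·x₂)/(z₂ − z₁) = (0.9945·-36.2 − (-0.6128)·33.2)/1.607 = -9.739.
Then σ = (x₂ − x₁)/(z₂ − z₁) = (33.2 − -36.2)/1.607 = 43.179.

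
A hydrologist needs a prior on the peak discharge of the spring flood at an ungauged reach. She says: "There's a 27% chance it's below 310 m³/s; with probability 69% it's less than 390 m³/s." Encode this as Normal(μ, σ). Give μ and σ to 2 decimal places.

For Normal(μ,σ), the p-quantile is μ + z_p·σ. Here z_{0.27} = -0.6128, z_{0.69} = 0.4959.
So 310 = μ − 0.6128σ and 390 = μ + 0.4959σ.
Subtracting: σ = (390 − 310)/(0.4959 − (-0.6128)) = 72.16.
Then μ = 310 − (-0.6128)·72.16 = 354.22.

μ = 354.22, σ = 72.16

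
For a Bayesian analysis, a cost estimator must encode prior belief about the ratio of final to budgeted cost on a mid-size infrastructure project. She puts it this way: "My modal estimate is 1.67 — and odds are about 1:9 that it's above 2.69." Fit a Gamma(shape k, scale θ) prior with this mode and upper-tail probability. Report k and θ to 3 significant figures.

k ≈ 9.27, θ ≈ 0.202

Gamma(k,θ) with k>1 has mode (k−1)θ, so θ = 1.67/(k−1).
Need P(X < 2.69) = 0.9 with θ tied to k this way. Start at k = 2, θ = 1.67: P(X<2.69) ≈ 0.479.
Too low — raise k to concentrate. Iterating converges to k ≈ 9.27.
Then θ = 1.67/(9.27−1) ≈ 0.202.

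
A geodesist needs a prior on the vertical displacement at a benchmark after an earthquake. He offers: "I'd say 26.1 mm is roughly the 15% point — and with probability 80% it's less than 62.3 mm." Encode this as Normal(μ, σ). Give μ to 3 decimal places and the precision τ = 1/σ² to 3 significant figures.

μ = 46.078, τ = 0.00269

The p-quantile of Normal(μ,σ) is μ + z_p·σ, with z_{0.15} = -1.036 and z_{0.8} = 0.8416.
Eliminate σ: μ = (z₂·x₁ − z₁·x₂)/(z₂ − z₁) = (0.8416·26.1 − (-1.036)·62.3)/1.878 = 46.078.
Then σ = (x₂ − x₁)/(z₂ − z₁) = (62.3 − 26.1)/1.878 = 19.275.
Precision τ = 1/σ² = 1/19.28² = 0.00269.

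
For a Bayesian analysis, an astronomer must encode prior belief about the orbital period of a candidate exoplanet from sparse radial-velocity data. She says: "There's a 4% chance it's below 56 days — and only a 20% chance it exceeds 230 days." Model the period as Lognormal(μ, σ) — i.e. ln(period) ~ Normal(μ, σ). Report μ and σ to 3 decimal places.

If T ~ Lognormal(μ,σ) then ln T ~ Normal(μ,σ), so the p-quantile of ln T is μ + z_p·σ.
ln(56) = 4.025 and ln(230) = 5.438; z_{0.04} = -1.751, z_{0.8} = 0.8416.
σ = (5.438 − 4.025)/(0.8416 − (-1.751)) = 0.545.
μ = 4.025 − (-1.751)·0.545 = 4.979.

μ ≈ 4.979, σ ≈ 0.545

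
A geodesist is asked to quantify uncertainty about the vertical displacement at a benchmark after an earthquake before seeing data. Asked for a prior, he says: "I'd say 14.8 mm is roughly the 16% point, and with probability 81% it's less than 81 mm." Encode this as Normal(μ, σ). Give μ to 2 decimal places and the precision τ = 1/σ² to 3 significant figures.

μ = 49.96, τ = 0.0008

For Normal(μ,σ), the p-quantile is μ + z_p·σ. Here z_{0.16} = -0.9945, z_{0.81} = 0.8779.
So 14.8 = μ − 0.9945σ and 81 = μ + 0.8779σ.
Subtracting: σ = (81 − 14.8)/(0.8779 − (-0.9945)) = 35.36.
Then μ = 14.8 − (-0.9945)·35.36 = 49.96.
Precision τ = 1/σ² = 1/35.36² = 0.0008.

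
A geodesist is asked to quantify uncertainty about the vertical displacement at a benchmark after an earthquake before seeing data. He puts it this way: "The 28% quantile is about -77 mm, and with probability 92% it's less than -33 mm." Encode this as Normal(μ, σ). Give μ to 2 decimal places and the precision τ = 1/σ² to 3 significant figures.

The p-quantile of Normal(μ,σ) is μ + z_p·σ, with z_{0.28} = -0.5828 and z_{0.92} = 1.405.
Eliminate σ: μ = (z₂·x₁ − z₁·x₂)/(z₂ − z₁) = (1.405·-77 − (-0.5828)·-33)/1.988 = -64.10.
Then σ = (x₂ − x₁)/(z₂ − z₁) = (-33 − -77)/1.988 = 22.13.
Precision τ = 1/σ² = 1/22.13² = 0.00204.

μ = -64.10, τ = 0.00204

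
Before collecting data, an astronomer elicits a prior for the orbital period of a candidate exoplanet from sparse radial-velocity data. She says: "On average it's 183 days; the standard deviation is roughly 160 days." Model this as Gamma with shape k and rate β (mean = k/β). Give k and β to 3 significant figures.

For Gamma(k, rate β): mean = k/β, variance = k/β², so CV = 1/√k.
CV = SD/mean = 160/183 = 0.8743, hence k = 1/CV² = 1.31.
Then β = k/mean = 1.31/183 = 0.00715.

k ≈ 1.31, β ≈ 0.00715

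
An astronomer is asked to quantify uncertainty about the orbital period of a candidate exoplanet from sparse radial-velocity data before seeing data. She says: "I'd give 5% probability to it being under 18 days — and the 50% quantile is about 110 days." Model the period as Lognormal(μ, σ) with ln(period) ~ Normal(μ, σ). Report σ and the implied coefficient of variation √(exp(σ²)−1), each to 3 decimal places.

σ ≈ 1.100, CV ≈ 1.535

If T ~ Lognormal(μ,σ) then ln T ~ Normal(μ,σ), so the p-quantile of ln T is μ + z_p·σ.
ln(18) = 2.89 and ln(110) = 4.7; z_{0.05} = -1.645, z_{0.5} = 0.
σ = (4.7 − 2.89)/(0 − (-1.645)) = 1.100.
μ = 2.89 − (-1.645)·1.100 = 4.700.
CV = √(exp(σ²)−1) = √(exp(1.2110)−1) = 1.535.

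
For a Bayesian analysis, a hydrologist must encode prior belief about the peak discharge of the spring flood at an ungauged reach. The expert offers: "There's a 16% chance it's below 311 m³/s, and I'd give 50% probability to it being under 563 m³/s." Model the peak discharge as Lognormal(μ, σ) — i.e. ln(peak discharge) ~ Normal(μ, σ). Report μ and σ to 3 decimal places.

If T ~ Lognormal(μ,σ) then ln T ~ Normal(μ,σ), so the p-quantile of ln T is μ + z_p·σ.
ln(311) = 5.74 and ln(563) = 6.333; z_{0.16} = -0.9945, z_{0.5} = 0.
σ = (6.333 − 5.74)/(0 − (-0.9945)) = 0.597.
μ = 5.74 − (-0.9945)·0.597 = 6.333.

μ ≈ 6.333, σ ≈ 0.597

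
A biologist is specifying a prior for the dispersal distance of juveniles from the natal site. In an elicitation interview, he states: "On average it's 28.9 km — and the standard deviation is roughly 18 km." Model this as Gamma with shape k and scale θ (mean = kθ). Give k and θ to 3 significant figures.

For Gamma(k, scale θ): mean = kθ, variance = kθ², so CV = 1/√k.
CV = SD/mean = 18/28.9 = 0.6228, hence k = 1/CV² = 2.58.
Then θ = mean/k = 28.9/2.58 = 11.2.

k ≈ 2.58, θ ≈ 11.2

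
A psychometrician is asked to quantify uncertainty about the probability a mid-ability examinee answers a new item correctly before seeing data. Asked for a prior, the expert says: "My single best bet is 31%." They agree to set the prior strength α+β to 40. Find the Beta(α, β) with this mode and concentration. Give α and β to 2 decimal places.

For α,β > 1 the Beta mode is (α−1)/(α+β−2). With α+β = 40, the mode is (α−1)/38.
Set (α−1)/38 = 0.31 → α = 1 + 0.31·38 = 12.78.
β = 40 − α = 27.22.

α = 12.78, β = 27.22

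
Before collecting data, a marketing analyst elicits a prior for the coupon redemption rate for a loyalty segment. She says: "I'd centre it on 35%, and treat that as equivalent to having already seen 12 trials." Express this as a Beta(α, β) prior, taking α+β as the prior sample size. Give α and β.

α = 4.2, β = 7.8

Under the effective-sample-size interpretation, Beta(α, β) has prior mean α/(α+β) and prior sample size α+β.
So α+β = 12 and α/(α+β) = 0.35, giving α = 0.35·12 = 4.2 and β = 12 − 4.2 = 7.8.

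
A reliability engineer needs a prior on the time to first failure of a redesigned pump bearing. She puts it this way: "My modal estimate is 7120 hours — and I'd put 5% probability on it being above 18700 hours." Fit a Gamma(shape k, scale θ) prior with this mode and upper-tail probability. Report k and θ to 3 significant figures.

k ≈ 3.9, θ ≈ 2460

Gamma(k,θ) with k>1 has mode (k−1)θ, so θ = 7120/(k−1).
Need P(X < 18700) = 0.95 with θ tied to k this way. Start at k = 2, θ = 7120: P(X<18700) ≈ 0.738.
Too low — raise k to concentrate. Iterating converges to k ≈ 3.9.
Then θ = 7120/(3.9−1) ≈ 2460.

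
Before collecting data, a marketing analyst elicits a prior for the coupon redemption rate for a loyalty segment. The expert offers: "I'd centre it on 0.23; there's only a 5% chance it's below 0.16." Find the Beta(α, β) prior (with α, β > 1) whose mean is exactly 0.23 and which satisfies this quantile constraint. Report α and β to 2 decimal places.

With mean 0.23 fixed, write α = 0.23s, β = 0.77s where s = α+β.
Need P(θ < 0.16) = 0.05 under Beta(0.23s, 0.77s). Normal approximation: (q−m)/√(m(1−m)/s) ≈ z_{0.05} = -1.64, so s ≈ 0.23·0.77·(-1.64)²/(0.16−0.23)² = 97.8.
At s = 97.8: P(θ<0.16) ≈ 0.040. Adjusting to match 0.05 gives s ≈ 87.36.
So α = 0.23·87.36 ≈ 20.09, β = 0.77·87.36 ≈ 67.27.

α ≈ 20.09, β ≈ 67.27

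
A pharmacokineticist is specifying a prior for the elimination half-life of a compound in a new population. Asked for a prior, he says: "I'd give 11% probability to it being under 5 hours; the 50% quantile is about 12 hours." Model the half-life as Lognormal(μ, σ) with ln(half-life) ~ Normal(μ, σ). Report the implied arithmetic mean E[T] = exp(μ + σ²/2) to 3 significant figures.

E[T] ≈ 15.5 hours

If T ~ Lognormal(μ,σ) then ln T ~ Normal(μ,σ), so the p-quantile of ln T is μ + z_p·σ.
ln(5) = 1.609 and ln(12) = 2.485; z_{0.11} = -1.227, z_{0.5} = 0.
σ = (2.485 − 1.609)/(0 − (-1.227)) = 0.714.
μ = 1.609 − (-1.227)·0.714 = 2.485.
E[T] = exp(μ + σ²/2) = exp(2.485 + 0.2547) = 15.5 hours.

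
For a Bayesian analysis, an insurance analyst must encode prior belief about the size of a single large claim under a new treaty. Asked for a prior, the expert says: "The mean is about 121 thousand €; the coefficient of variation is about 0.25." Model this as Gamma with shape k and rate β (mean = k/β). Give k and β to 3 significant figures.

k ≈ 16, β ≈ 0.132

For Gamma(k, rate β): mean = k/β, variance = k/β², so CV = 1/√k.
CV = 0.25, hence k = 1/CV² = 16.
Then β = k/mean = 16/121 = 0.132.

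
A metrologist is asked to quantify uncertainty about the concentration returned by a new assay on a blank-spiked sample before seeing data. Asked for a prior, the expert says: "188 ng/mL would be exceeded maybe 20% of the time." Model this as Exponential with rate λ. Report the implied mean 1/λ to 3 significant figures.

mean ≈ 117 ng/mL

P(T > 188.0) = e^(−λ·188.0) = 0.2, so λ = −ln(0.2)/188.0 = 0.00856.
Mean = 1/λ = 117 ng/mL.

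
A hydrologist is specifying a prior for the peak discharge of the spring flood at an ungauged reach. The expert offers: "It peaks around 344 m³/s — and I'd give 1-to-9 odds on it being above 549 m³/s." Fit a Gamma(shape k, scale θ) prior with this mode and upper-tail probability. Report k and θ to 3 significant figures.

Gamma(k,θ) with k>1 has mode (k−1)θ, so θ = 344/(k−1).
Need P(X < 549) = 0.9 with θ tied to k this way. Start at k = 2, θ = 344: P(X<549) ≈ 0.474.
Too low — raise k to concentrate. Iterating converges to k ≈ 9.59.
Then θ = 344/(9.59−1) ≈ 40.

k ≈ 9.59, θ ≈ 40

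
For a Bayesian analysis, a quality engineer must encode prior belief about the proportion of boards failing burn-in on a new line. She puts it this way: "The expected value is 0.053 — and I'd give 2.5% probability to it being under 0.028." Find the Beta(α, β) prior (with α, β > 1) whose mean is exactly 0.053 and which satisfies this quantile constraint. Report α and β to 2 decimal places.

α ≈ 12.22, β ≈ 218.42

With mean 0.053 fixed, write α = 0.053s, β = 0.947s where s = α+β.
Need P(θ < 0.028) = 0.025 under Beta(0.053s, 0.947s). Normal approximation: (q−m)/√(m(1−m)/s) ≈ z_{0.025} = -1.96, so s ≈ 0.053·0.947·(-1.96)²/(0.028−0.053)² = 308.5.
At s = 308.5: P(θ<0.028) ≈ 0.011. Adjusting to match 0.025 gives s ≈ 230.64.
So α = 0.053·230.64 ≈ 12.22, β = 0.947·230.64 ≈ 218.42.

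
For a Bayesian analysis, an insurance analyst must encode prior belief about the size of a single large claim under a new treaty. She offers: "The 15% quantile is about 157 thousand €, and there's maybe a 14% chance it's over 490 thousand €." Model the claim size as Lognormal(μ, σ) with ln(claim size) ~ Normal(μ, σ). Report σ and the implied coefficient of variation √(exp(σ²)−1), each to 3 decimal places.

σ ≈ 0.538, CV ≈ 0.579

If T ~ Lognormal(μ,σ) then ln T ~ Normal(μ,σ), so the p-quantile of ln T is μ + z_p·σ.
ln(157) = 5.056 and ln(490) = 6.194; z_{0.15} = -1.036, z_{0.86} = 1.08.
σ = (6.194 − 5.056)/(1.08 − (-1.036)) = 0.538.
μ = 5.056 − (-1.036)·0.538 = 5.614.
CV = √(exp(σ²)−1) = √(exp(0.2891)−1) = 0.579.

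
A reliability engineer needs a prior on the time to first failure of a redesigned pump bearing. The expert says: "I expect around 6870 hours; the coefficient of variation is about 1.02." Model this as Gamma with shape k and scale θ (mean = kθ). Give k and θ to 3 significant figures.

For Gamma(k, scale θ): mean = kθ, variance = kθ², so CV = 1/√k.
CV = 1.02, hence k = 1/CV² = 0.961.
Then θ = mean/k = 6870/0.961 = 7150.

k ≈ 0.961, θ ≈ 7150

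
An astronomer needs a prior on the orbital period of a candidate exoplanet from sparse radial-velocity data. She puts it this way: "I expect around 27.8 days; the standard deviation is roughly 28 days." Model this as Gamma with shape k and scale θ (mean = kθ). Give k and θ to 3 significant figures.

For Gamma(k, scale θ): mean = kθ, variance = kθ², so CV = 1/√k.
CV = SD/mean = 28/27.8 = 1.007, hence k = 1/CV² = 0.986.
Then θ = mean/k = 27.8/0.986 = 28.2.

k ≈ 0.986, θ ≈ 28.2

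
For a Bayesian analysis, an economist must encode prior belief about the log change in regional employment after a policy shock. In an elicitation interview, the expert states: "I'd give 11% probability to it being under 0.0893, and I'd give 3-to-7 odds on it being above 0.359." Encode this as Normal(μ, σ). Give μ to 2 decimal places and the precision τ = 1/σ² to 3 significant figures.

μ = 0.28, τ = 42.1

The p-quantile of Normal(μ,σ) is μ + z_p·σ, with z_{0.11} = -1.227 and z_{0.7} = 0.5244.
Eliminate σ: μ = (z₂·x₁ − z₁·x₂)/(z₂ − z₁) = (0.5244·0.0893 − (-1.227)·0.359)/1.751 = 0.28.
Then σ = (x₂ − x₁)/(z₂ − z₁) = (0.359 − 0.0893)/1.751 = 0.15.
Precision τ = 1/σ² = 1/0.154² = 42.1.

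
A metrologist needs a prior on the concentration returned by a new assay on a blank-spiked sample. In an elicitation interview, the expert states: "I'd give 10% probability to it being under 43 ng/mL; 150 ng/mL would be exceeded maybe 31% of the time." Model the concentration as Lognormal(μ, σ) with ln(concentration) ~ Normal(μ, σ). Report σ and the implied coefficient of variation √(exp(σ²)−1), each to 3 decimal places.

If T ~ Lognormal(μ,σ) then ln T ~ Normal(μ,σ), so the p-quantile of ln T is μ + z_p·σ.
ln(43) = 3.761 and ln(150) = 5.011; z_{0.1} = -1.282, z_{0.69} = 0.4959.
σ = (5.011 − 3.761)/(0.4959 − (-1.282)) = 0.703.
μ = 3.761 − (-1.282)·0.703 = 4.662.
CV = √(exp(σ²)−1) = √(exp(0.4941)−1) = 0.799.

σ ≈ 0.703, CV ≈ 0.799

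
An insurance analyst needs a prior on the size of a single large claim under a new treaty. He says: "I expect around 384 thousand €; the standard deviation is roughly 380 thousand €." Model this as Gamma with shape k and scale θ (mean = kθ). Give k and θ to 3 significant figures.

For Gamma(k, scale θ): mean = kθ, variance = kθ², so CV = 1/√k.
CV = SD/mean = 380/384 = 0.9896, hence k = 1/CV² = 1.02.
Then θ = mean/k = 384/1.02 = 376.

k ≈ 1.02, θ ≈ 376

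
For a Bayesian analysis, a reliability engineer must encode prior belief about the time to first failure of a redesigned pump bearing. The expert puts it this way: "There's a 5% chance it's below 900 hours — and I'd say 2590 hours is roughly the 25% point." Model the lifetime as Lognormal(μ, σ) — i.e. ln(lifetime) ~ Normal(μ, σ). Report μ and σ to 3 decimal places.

μ ≈ 8.594, σ ≈ 1.089

If T ~ Lognormal(μ,σ) then ln T ~ Normal(μ,σ), so the p-quantile of ln T is μ + z_p·σ.
ln(900) = 6.802 and ln(2590) = 7.859; z_{0.05} = -1.645, z_{0.25} = -0.6745.
σ = (7.859 − 6.802)/(-0.6745 − (-1.645)) = 1.089.
μ = 6.802 − (-1.645)·1.089 = 8.594.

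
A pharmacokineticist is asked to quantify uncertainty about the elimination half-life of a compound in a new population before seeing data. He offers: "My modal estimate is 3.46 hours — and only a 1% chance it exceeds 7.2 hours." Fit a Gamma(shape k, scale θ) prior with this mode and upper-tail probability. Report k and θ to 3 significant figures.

k ≈ 10.1, θ ≈ 0.381

Gamma(k,θ) with k>1 has mode (k−1)θ, so θ = 3.46/(k−1).
Need P(X < 7.2) = 0.99 with θ tied to k this way. Start at k = 2, θ = 3.46: P(X<7.2) ≈ 0.615.
Too low — raise k to concentrate. Iterating converges to k ≈ 10.1.
Then θ = 3.46/(10.1−1) ≈ 0.381.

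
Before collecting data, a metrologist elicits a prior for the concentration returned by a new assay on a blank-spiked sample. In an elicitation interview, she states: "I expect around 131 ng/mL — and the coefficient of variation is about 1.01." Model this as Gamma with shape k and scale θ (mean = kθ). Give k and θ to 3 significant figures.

k ≈ 0.98, θ ≈ 134

For Gamma(k, scale θ): mean = kθ, variance = kθ², so CV = 1/√k.
CV = 1.01, hence k = 1/CV² = 0.98.
Then θ = mean/k = 131/0.98 = 134.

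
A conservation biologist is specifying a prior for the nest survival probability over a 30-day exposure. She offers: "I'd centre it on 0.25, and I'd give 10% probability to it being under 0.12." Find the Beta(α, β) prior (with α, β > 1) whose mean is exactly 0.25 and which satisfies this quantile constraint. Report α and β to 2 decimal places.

With mean 0.25 fixed, write α = 0.25s, β = 0.75s where s = α+β.
Need P(θ < 0.12) = 0.1 under Beta(0.25s, 0.75s). Normal approximation: (q−m)/√(m(1−m)/s) ≈ z_{0.1} = -1.28, so s ≈ 0.25·0.75·(-1.28)²/(0.12−0.25)² = 18.2.
At s = 18.2: P(θ<0.12) ≈ 0.079. Adjusting to match 0.1 gives s ≈ 15.51.
So α = 0.25·15.51 ≈ 3.88, β = 0.75·15.51 ≈ 11.63.

α ≈ 3.88, β ≈ 11.63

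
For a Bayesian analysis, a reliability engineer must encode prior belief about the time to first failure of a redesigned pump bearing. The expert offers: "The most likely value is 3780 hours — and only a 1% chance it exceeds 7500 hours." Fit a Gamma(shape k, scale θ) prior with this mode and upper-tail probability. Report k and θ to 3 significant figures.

Gamma(k,θ) with k>1 has mode (k−1)θ, so θ = 3780/(k−1).
Need P(X < 7500) = 0.99 with θ tied to k this way. Start at k = 2, θ = 3780: P(X<7500) ≈ 0.590.
Too low — raise k to concentrate. Iterating converges to k ≈ 11.5.
Then θ = 3780/(11.5−1) ≈ 361.

k ≈ 11.5, θ ≈ 361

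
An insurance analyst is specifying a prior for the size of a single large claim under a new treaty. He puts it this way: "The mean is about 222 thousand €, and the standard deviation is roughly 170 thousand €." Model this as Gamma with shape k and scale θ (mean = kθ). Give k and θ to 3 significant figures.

k ≈ 1.71, θ ≈ 130

For Gamma(k, scale θ): mean = kθ, variance = kθ², so CV = 1/√k.
CV = SD/mean = 170/222 = 0.7658, hence k = 1/CV² = 1.71.
Then θ = mean/k = 222/1.71 = 130.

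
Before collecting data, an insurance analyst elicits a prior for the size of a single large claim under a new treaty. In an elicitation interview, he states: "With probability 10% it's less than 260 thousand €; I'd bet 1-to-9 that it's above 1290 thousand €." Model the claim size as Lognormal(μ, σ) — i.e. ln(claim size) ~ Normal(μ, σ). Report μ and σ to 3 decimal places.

μ ≈ 6.362, σ ≈ 0.625

If T ~ Lognormal(μ,σ) then ln T ~ Normal(μ,σ), so the p-quantile of ln T is μ + z_p·σ.
ln(260) = 5.561 and ln(1290) = 7.162; z_{0.1} = -1.282, z_{0.9} = 1.282.
σ = (7.162 − 5.561)/(1.282 − (-1.282)) = 0.625.
μ = 5.561 − (-1.282)·0.625 = 6.362.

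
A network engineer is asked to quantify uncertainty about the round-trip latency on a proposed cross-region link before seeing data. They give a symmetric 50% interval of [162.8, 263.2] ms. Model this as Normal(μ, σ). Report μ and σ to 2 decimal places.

μ = 213.00, σ = 74.43

A symmetric 50% interval runs μ ± z·σ with z = 0.6745.
Half-width = 50.2, so σ = 50.2/0.6745 = 74.43.
μ is the interval midpoint, 213.00.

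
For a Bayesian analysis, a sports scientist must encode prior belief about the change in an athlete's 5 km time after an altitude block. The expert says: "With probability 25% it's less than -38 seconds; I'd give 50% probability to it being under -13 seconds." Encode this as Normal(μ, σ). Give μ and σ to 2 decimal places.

μ = -13.00, σ = 37.07

The p-quantile of Normal(μ,σ) is μ + z_p·σ, with z_{0.25} = -0.6745 and z_{0.5} = 0.
Eliminate σ: μ = (z₂·x₁ − z₁·x₂)/(z₂ − z₁) = (0·-38 − (-0.6745)·-13)/0.6745 = -13.00.
Then σ = (x₂ − x₁)/(z₂ − z₁) = (-13 − -38)/0.6745 = 37.07.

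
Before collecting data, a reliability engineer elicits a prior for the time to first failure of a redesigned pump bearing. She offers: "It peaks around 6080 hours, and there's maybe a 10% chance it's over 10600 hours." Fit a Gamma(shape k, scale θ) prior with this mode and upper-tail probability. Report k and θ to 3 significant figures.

k ≈ 7.14, θ ≈ 990

Gamma(k,θ) with k>1 has mode (k−1)θ, so θ = 6080/(k−1).
Need P(X < 10600) = 0.9 with θ tied to k this way. Start at k = 2, θ = 6080: P(X<10600) ≈ 0.520.
Too low — raise k to concentrate. Iterating converges to k ≈ 7.14.
Then θ = 6080/(7.14−1) ≈ 990.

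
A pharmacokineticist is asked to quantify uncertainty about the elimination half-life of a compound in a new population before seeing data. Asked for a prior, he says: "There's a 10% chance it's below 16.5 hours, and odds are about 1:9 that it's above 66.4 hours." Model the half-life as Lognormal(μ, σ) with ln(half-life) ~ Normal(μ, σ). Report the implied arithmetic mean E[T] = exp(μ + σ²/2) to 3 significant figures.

If T ~ Lognormal(μ,σ) then ln T ~ Normal(μ,σ), so the p-quantile of ln T is μ + z_p·σ.
ln(16.5) = 2.803 and ln(66.4) = 4.196; z_{0.1} = -1.282, z_{0.9} = 1.282.
σ = (4.196 − 2.803)/(1.282 − (-1.282)) = 0.543.
μ = 2.803 − (-1.282)·0.543 = 3.500.
E[T] = exp(μ + σ²/2) = exp(3.500 + 0.1475) = 38.4 hours.

E[T] ≈ 38.4 hours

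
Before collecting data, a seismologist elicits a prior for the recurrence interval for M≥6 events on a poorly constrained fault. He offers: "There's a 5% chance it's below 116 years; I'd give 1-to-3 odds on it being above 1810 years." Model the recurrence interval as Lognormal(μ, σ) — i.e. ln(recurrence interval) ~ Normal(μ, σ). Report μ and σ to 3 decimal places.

If T ~ Lognormal(μ,σ) then ln T ~ Normal(μ,σ), so the p-quantile of ln T is μ + z_p·σ.
ln(116) = 4.754 and ln(1810) = 7.501; z_{0.05} = -1.645, z_{0.75} = 0.6745.
σ = (7.501 − 4.754)/(0.6745 − (-1.645)) = 1.185.
μ = 4.754 − (-1.645)·1.185 = 6.702.

μ ≈ 6.702, σ ≈ 1.185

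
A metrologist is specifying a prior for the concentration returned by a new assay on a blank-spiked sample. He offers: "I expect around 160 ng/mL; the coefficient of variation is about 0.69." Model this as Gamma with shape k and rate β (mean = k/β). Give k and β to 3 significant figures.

k ≈ 2.1, β ≈ 0.0131

For Gamma(k, rate β): mean = k/β, variance = k/β², so CV = 1/√k.
CV = 0.69, hence k = 1/CV² = 2.1.
Then β = k/mean = 2.1/160 = 0.0131.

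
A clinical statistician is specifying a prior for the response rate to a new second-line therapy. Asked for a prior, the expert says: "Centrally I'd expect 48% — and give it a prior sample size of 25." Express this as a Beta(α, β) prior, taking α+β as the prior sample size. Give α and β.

α = 12, β = 13

Under the effective-sample-size interpretation, Beta(α, β) has prior mean α/(α+β) and prior sample size α+β.
So α+β = 25 and α/(α+β) = 0.48, giving α = 0.48·25 = 12 and β = 25 − 12 = 13.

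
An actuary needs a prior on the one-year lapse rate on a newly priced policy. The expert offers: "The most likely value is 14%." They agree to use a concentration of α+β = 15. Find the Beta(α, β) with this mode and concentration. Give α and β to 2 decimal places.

For α,β > 1 the Beta mode is (α−1)/(α+β−2). With α+β = 15, the mode is (α−1)/13.
Set (α−1)/13 = 0.14 → α = 1 + 0.14·13 = 2.82.
β = 15 − α = 12.18.

α = 2.82, β = 12.18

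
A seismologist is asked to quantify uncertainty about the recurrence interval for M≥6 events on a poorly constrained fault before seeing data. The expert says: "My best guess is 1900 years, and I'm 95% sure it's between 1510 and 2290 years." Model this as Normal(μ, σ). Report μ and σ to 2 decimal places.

μ = 1900.00, σ = 198.98

A symmetric 95% interval runs μ ± z·σ with z = 1.96.
Half-width = 390, so σ = 390/1.96 = 198.98.
μ is the stated best guess, 1900.00.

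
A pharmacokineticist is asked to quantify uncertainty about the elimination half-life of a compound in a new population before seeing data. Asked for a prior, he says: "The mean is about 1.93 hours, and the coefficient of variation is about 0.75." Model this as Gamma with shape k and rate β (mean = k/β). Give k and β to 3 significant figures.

For Gamma(k, rate β): mean = k/β, variance = k/β², so CV = 1/√k.
CV = 0.75, hence k = 1/CV² = 1.78.
Then β = k/mean = 1.78/1.93 = 0.921.

k ≈ 1.78, β ≈ 0.921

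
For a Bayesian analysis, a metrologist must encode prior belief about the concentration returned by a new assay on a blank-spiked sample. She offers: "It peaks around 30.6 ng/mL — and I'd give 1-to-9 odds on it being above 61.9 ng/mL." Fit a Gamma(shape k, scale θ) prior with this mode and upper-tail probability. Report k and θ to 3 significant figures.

Gamma(k,θ) with k>1 has mode (k−1)θ, so θ = 30.6/(k−1).
Need P(X < 61.9) = 0.9 with θ tied to k this way. Start at k = 2, θ = 30.6: P(X<61.9) ≈ 0.600.
Too low — raise k to concentrate. Iterating converges to k ≈ 4.87.
Then θ = 30.6/(4.87−1) ≈ 7.92.

k ≈ 4.87, θ ≈ 7.92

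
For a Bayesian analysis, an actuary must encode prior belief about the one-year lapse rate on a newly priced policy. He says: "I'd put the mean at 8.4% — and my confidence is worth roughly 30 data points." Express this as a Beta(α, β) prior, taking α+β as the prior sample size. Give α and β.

α = 2.52, β = 27.48

Under the effective-sample-size interpretation, Beta(α, β) has prior mean α/(α+β) and prior sample size α+β.
So α+β = 30 and α/(α+β) = 0.084, giving α = 0.084·30 = 2.52 and β = 30 − 2.52 = 27.48.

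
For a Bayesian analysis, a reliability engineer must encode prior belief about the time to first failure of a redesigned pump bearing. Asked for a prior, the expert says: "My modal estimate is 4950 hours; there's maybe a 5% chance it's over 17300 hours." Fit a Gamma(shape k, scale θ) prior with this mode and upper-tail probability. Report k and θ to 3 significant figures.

Gamma(k,θ) with k>1 has mode (k−1)θ, so θ = 4950/(k−1).
Need P(X < 17300) = 0.95 with θ tied to k this way. Start at k = 2, θ = 4950: P(X<17300) ≈ 0.864.
Too low — raise k to concentrate. Iterating converges to k ≈ 2.65.
Then θ = 4950/(2.65−1) ≈ 3000.

k ≈ 2.65, θ ≈ 3000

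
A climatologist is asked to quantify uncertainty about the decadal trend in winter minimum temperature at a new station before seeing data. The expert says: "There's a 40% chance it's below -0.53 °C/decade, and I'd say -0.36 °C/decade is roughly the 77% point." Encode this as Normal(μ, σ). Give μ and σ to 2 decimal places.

μ = -0.49, σ = 0.17

For Normal(μ,σ), the p-quantile is μ + z_p·σ. Here z_{0.4} = -0.2533, z_{0.77} = 0.7388.
So -0.53 = μ − 0.2533σ and -0.36 = μ + 0.7388σ.
Subtracting: σ = (-0.36 − -0.53)/(0.7388 − (-0.2533)) = 0.17.
Then μ = -0.53 − (-0.2533)·0.17 = -0.49.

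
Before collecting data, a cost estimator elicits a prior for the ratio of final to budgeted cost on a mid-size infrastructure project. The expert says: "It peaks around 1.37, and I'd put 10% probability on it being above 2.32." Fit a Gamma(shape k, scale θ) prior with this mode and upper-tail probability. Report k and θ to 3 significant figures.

k ≈ 7.82, θ ≈ 0.201

Gamma(k,θ) with k>1 has mode (k−1)θ, so θ = 1.37/(k−1).
Need P(X < 2.32) = 0.9 with θ tied to k this way. Start at k = 2, θ = 1.37: P(X<2.32) ≈ 0.505.
Too low — raise k to concentrate. Iterating converges to k ≈ 7.82.
Then θ = 1.37/(7.82−1) ≈ 0.201.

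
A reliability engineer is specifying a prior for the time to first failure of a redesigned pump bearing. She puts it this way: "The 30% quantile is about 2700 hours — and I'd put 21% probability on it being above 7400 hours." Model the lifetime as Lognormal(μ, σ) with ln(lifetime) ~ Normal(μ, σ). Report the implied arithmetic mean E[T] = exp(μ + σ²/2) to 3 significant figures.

If T ~ Lognormal(μ,σ) then ln T ~ Normal(μ,σ), so the p-quantile of ln T is μ + z_p·σ.
ln(2700) = 7.901 and ln(7400) = 8.909; z_{0.3} = -0.5244, z_{0.79} = 0.8064.
σ = (8.909 − 7.901)/(0.8064 − (-0.5244)) = 0.758.
μ = 7.901 − (-0.5244)·0.758 = 8.298.
E[T] = exp(μ + σ²/2) = exp(8.298 + 0.2870) = 5350 hours.

E[T] ≈ 5350 hours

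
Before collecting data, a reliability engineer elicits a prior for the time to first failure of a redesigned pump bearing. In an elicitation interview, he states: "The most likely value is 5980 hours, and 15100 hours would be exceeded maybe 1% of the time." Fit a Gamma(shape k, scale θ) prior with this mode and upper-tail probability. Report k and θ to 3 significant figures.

k ≈ 6.46, θ ≈ 1100

Gamma(k,θ) with k>1 has mode (k−1)θ, so θ = 5980/(k−1).
Need P(X < 15100) = 0.99 with θ tied to k this way. Start at k = 2, θ = 5980: P(X<15100) ≈ 0.718.
Too low — raise k to concentrate. Iterating converges to k ≈ 6.46.
Then θ = 5980/(6.46−1) ≈ 1100.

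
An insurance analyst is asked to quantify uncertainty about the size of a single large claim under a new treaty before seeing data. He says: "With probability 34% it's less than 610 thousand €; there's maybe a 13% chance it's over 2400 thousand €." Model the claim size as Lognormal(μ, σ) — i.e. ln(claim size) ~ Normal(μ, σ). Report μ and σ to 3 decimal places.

μ ≈ 6.781, σ ≈ 0.890

If T ~ Lognormal(μ,σ) then ln T ~ Normal(μ,σ), so the p-quantile of ln T is μ + z_p·σ.
ln(610) = 6.413 and ln(2400) = 7.783; z_{0.34} = -0.4125, z_{0.87} = 1.126.
σ = (7.783 − 6.413)/(1.126 − (-0.4125)) = 0.890.
μ = 6.413 − (-0.4125)·0.890 = 6.781.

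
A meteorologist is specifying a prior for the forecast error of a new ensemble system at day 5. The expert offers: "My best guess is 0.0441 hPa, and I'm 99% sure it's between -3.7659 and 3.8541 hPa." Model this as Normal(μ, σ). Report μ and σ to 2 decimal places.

A symmetric 99% interval runs μ ± z·σ with z = 2.576.
Half-width = 3.81, so σ = 3.81/2.576 = 1.48.
μ is the stated best guess, 0.04.

μ = 0.04, σ = 1.48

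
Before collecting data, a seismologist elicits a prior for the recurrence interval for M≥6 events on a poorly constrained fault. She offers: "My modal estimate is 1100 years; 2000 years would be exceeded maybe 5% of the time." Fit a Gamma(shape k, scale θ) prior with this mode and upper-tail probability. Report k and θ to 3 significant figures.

Gamma(k,θ) with k>1 has mode (k−1)θ, so θ = 1100/(k−1).
Need P(X < 2000) = 0.95 with θ tied to k this way. Start at k = 2, θ = 1100: P(X<2000) ≈ 0.543.
Too low — raise k to concentrate. Iterating converges to k ≈ 8.79.
Then θ = 1100/(8.79−1) ≈ 141.

k ≈ 8.79, θ ≈ 141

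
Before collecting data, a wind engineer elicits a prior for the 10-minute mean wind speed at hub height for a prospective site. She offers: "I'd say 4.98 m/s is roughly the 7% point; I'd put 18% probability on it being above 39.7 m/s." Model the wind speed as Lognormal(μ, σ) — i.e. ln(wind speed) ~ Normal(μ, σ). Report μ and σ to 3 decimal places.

If T ~ Lognormal(μ,σ) then ln T ~ Normal(μ,σ), so the p-quantile of ln T is μ + z_p·σ.
ln(4.98) = 1.605 and ln(39.7) = 3.681; z_{0.07} = -1.476, z_{0.82} = 0.9154.
σ = (3.681 − 1.605)/(0.9154 − (-1.476)) = 0.868.
μ = 1.605 − (-1.476)·0.868 = 2.887.

μ ≈ 2.887, σ ≈ 0.868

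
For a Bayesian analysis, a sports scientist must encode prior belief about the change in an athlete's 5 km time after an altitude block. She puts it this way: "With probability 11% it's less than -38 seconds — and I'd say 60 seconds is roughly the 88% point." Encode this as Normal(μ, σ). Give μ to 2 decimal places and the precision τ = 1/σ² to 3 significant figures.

The p-quantile of Normal(μ,σ) is μ + z_p·σ, with z_{0.11} = -1.227 and z_{0.88} = 1.175.
Eliminate σ: μ = (z₂·x₁ − z₁·x₂)/(z₂ − z₁) = (1.175·-38 − (-1.227)·60)/2.402 = 12.05.
Then σ = (x₂ − x₁)/(z₂ − z₁) = (60 − -38)/2.402 = 40.81.
Precision τ = 1/σ² = 1/40.81² = 0.000601.

μ = 12.05, τ = 0.000601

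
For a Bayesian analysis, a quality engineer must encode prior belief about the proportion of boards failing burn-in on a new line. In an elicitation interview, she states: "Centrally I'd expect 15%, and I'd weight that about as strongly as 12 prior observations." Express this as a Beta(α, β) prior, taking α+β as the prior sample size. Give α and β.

Under the effective-sample-size interpretation, Beta(α, β) has prior mean α/(α+β) and prior sample size α+β.
So α+β = 12 and α/(α+β) = 0.15, giving α = 0.15·12 = 1.8 and β = 12 − 1.8 = 10.2.

α = 1.8, β = 10.2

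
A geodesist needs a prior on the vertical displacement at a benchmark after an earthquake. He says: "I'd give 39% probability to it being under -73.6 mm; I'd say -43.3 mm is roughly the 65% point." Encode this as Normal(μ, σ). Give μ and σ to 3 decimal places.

μ = -60.866, σ = 45.589

For Normal(μ,σ), the p-quantile is μ + z_p·σ. Here z_{0.39} = -0.2793, z_{0.65} = 0.3853.
So -73.6 = μ − 0.2793σ and -43.3 = μ + 0.3853σ.
Subtracting: σ = (-43.3 − -73.6)/(0.3853 − (-0.2793)) = 45.589.
Then μ = -73.6 − (-0.2793)·45.589 = -60.866.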